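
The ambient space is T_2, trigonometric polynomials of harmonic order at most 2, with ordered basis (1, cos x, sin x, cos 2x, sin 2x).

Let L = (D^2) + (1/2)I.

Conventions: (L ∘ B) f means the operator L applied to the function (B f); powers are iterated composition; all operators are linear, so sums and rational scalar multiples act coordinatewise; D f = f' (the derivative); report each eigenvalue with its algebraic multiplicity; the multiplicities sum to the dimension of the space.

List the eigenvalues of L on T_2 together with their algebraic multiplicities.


λ = -7/2 (multiplicity 2), λ = -1/2 (multiplicity 2), λ = 1/2 (multiplicity 1)

image of 1: 1/2
image of cos x: -(1/2)cos x
image of sin x: -(1/2)sin x
image of cos 2x: -(7/2)cos 2x
image of sin 2x: -(7/2)sin 2x
the matrix is diagonal; its diagonal is (1/2, -1/2, -1/2, -7/2, -7/2)
for a triangular matrix the eigenvalues are the diagonal entries, with algebraic multiplicity their repetition count


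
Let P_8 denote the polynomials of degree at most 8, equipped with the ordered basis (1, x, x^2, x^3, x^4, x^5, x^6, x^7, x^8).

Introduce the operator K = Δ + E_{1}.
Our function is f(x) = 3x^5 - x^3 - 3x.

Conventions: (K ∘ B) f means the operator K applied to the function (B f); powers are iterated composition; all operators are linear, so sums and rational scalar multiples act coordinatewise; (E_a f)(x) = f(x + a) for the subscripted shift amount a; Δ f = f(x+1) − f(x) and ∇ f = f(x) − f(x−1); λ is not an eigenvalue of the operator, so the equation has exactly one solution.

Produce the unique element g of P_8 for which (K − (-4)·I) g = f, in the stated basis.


g(x) = (3/5)x^5 - (6/5)x^4 - (17/25)x^3 + (162/125)x^2 - (63/625)x + 106/3125

write g with unknown coordinates in the stated basis and equate coefficients in (K − (-4)·I) g = f
solving from the highest basis element down gives g = (3/5)x^5 - (6/5)x^4 - (17/25)x^3 + (162/125)x^2 - (63/625)x + 106/3125
check: K g = (3/5)x^5 + (24/5)x^4 + (43/25)x^3 - (648/125)x^2 - (1623/625)x - 424/3125
so K g − (-4)·g = 3x^5 - x^3 - 3x = f ✓


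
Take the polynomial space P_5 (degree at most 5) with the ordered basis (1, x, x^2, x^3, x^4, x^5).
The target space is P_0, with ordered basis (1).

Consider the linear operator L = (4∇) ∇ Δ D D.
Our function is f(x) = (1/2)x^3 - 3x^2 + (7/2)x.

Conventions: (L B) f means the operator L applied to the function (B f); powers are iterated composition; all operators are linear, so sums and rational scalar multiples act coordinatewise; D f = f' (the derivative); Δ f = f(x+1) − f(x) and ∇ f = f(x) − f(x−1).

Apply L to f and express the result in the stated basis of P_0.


D f = (3/2)x^2 - 6x + 7/2
D D f = 3x - 6
Δ (D D) f = 3
∇ (Δ D D) f = 0
∇ ∇ (Δ D D) f = 0
(4∇) ∇ (Δ D D) f = 0

the image equals g(x) = 0


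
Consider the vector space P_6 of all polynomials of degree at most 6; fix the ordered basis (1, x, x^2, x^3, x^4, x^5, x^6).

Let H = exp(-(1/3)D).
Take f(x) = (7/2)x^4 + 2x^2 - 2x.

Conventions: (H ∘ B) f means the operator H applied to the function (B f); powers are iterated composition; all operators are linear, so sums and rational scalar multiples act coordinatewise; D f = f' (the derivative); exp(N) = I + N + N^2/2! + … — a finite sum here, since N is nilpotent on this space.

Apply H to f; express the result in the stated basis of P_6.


order-1 term: -(14/3)x^3 - (4/3)x + 2/3
order-2 term: (7/3)x^2 + 2/9
order-3 term: -(14/27)x
order-4 term: 7/162
the series for exp(-(1/3)D) f terminates at order 4
exp(-(1/3)D) f = (7/2)x^4 - (14/3)x^3 + (13/3)x^2 - (104/27)x + 151/162

g(x) = (7/2)x^4 - (14/3)x^3 + (13/3)x^2 - (104/27)x + 151/162


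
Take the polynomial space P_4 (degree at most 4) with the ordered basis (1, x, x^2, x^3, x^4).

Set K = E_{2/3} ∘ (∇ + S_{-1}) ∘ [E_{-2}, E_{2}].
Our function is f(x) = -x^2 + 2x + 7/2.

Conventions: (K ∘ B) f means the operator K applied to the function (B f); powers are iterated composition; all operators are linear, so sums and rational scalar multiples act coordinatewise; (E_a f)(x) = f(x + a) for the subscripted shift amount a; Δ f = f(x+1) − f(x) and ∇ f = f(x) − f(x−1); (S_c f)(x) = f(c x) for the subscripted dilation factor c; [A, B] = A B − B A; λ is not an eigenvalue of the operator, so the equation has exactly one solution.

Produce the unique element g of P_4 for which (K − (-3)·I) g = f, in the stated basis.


write g with unknown coordinates in the stated basis and equate coefficients in (K − (-3)·I) g = f
solving from the highest basis element down gives g = -(1/3)x^2 + (2/3)x + 7/6
check: K g = 0
so K g − (-3)·g = -x^2 + 2x + 7/2 = f ✓

the result is g(x) = -(1/3)x^2 + (2/3)x + 7/6


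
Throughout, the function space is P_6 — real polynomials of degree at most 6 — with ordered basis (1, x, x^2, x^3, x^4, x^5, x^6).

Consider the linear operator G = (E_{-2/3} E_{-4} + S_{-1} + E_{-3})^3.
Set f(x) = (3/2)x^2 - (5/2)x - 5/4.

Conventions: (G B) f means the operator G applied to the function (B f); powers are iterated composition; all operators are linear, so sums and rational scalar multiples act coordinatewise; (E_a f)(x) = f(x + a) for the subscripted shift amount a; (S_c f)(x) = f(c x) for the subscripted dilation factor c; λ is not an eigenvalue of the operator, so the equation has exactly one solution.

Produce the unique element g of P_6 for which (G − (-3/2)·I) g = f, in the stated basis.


write g with unknown coordinates in the stated basis and equate coefficients in (G − (-3/2)·I) g = f
solving from the highest basis element down gives g = (1/19)x^2 + (911/285)x + 87509/10830
check: G g = (27/19)x^2 - (693/95)x - 48267/3610
so G g − (-3/2)·g = (3/2)x^2 - (5/2)x - 5/4 = f ✓

g(x) = (1/19)x^2 + (911/285)x + 87509/10830


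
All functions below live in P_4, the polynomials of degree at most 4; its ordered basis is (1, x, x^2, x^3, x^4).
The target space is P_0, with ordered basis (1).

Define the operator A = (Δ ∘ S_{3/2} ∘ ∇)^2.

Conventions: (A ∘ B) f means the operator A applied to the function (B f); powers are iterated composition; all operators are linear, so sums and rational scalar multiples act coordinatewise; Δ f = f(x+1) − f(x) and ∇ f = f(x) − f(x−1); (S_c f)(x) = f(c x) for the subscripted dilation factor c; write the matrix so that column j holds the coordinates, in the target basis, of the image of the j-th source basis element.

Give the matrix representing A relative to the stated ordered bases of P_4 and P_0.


image of 1: 0
image of x: 0
image of x^2: 0
image of x^3: 0
image of x^4: 243/2
each image's coordinates form column j of the matrix

the matrix is [[0, 0, 0, 0, 243/2]] (rows listed top to bottom)


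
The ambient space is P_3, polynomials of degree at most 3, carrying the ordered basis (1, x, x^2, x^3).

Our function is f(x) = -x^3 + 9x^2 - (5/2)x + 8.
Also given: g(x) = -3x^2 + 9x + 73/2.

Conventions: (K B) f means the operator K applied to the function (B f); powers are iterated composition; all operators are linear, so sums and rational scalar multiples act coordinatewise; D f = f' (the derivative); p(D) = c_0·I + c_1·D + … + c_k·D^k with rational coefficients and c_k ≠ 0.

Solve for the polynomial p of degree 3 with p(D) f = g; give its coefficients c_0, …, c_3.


D^0 f = -x^3 + 9x^2 - (5/2)x + 8
D^1 f = -3x^2 + 18x - 5/2
D^2 f = -6x + 18
D^3 f = -6
matching coefficients of g against c_0 f + c_1 Df + … from the top degree down determines the c_i
solution: c_0 = 0, c_1 = 1, c_2 = 3/2, c_3 = -2

c_0 = 0, c_1 = 1, c_2 = 3/2, c_3 = -2


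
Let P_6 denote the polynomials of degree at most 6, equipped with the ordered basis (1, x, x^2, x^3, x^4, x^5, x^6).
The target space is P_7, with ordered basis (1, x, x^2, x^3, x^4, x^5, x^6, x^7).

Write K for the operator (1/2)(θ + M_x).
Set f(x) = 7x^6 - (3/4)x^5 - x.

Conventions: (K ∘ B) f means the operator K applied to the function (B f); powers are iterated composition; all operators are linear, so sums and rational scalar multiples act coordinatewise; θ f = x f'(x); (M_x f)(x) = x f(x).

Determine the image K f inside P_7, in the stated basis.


the image equals g(x) = (7/2)x^7 + (165/8)x^6 - (15/8)x^5 - (1/2)x^2 - (1/2)x

θ f = 42x^6 - (15/4)x^5 - x
M_x f = 7x^7 - (3/4)x^6 - x^2
(θ + M_x) f = 7x^7 + (165/4)x^6 - (15/4)x^5 - x^2 - x
((1/2)(θ + M_x)) f = (7/2)x^7 + (165/8)x^6 - (15/8)x^5 - (1/2)x^2 - (1/2)x


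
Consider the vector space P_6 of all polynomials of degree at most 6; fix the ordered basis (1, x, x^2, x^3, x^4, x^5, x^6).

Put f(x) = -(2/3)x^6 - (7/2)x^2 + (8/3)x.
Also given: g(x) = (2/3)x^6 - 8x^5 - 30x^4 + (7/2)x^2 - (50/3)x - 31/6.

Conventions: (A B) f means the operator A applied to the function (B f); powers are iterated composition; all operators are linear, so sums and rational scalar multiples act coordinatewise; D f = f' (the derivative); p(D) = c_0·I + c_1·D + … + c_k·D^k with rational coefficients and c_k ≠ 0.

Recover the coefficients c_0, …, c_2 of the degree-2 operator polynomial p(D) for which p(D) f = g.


p(D) = -I + 2·D + (3/2)·D^2, i.e. c_0 = -1, c_1 = 2, c_2 = 3/2

D^0 f = -(2/3)x^6 - (7/2)x^2 + (8/3)x
D^1 f = -4x^5 - 7x + 8/3
D^2 f = -20x^4 - 7
matching coefficients of g against c_0 f + c_1 Df + … from the top degree down determines the c_i
solution: c_0 = -1, c_1 = 2, c_2 = 3/2


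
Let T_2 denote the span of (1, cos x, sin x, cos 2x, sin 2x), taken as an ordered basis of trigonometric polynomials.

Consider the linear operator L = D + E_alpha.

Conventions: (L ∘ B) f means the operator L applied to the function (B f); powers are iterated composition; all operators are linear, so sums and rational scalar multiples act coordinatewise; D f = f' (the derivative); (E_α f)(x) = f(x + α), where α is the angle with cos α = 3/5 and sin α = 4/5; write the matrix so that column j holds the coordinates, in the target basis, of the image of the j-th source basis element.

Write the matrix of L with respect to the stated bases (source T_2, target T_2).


the matrix is [[1, 0, 0, 0, 0]; [0, 3/5, 9/5, 0, 0]; [0, -9/5, 3/5, 0, 0]; [0, 0, 0, -7/25, 74/25]; [0, 0, 0, -74/25, -7/25]] (rows listed top to bottom)

image of 1: 1
image of cos x: (3/5)cos x - (9/5)sin x
image of sin x: (9/5)cos x + (3/5)sin x
image of cos 2x: -(7/25)cos 2x - (74/25)sin 2x
image of sin 2x: (74/25)cos 2x - (7/25)sin 2x
each image's coordinates form column j of the matrix


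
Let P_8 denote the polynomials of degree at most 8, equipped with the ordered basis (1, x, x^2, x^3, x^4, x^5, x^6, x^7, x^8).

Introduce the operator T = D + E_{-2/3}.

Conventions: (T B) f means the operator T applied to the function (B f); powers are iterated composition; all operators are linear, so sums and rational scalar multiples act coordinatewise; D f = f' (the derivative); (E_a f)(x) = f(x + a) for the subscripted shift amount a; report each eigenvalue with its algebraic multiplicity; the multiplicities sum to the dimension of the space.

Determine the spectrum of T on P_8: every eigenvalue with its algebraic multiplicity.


λ = 1 (multiplicity 9)

image of 1: 1
image of x: x + 1/3
image of x^2: x^2 + (2/3)x + 4/9
image of x^3: x^3 + x^2 + (4/3)x - 8/27
image of x^4: x^4 + (4/3)x^3 + (8/3)x^2 - (32/27)x + 16/81
image of x^5: x^5 + (5/3)x^4 + (40/9)x^3 - (80/27)x^2 + (80/81)x - 32/243
image of x^6: x^6 + 2x^5 + (20/3)x^4 - (160/27)x^3 + (80/27)x^2 - (64/81)x + 64/729
image of x^7: x^7 + (7/3)x^6 + (28/3)x^5 - (280/27)x^4 + (560/81)x^3 - (224/81)x^2 + (448/729)x - 128/2187
image of x^8: x^8 + (8/3)x^7 + (112/9)x^6 - (448/27)x^5 + (1120/81)x^4 - (1792/243)x^3 + (1792/729)x^2 - (1024/2187)x + 256/6561
the matrix is upper triangular; its diagonal is (1, 1, 1, 1, 1, 1, 1, 1, 1)
for a triangular matrix the eigenvalues are the diagonal entries, with algebraic multiplicity their repetition count


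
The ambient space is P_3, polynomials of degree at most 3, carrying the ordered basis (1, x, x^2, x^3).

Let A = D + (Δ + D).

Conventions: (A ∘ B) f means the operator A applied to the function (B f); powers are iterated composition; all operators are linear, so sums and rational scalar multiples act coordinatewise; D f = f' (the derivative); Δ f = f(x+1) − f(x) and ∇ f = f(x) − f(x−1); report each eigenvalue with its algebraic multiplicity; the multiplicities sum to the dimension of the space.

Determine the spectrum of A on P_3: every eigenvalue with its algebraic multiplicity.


image of 1: 0
image of x: 3
image of x^2: 6x + 1
image of x^3: 9x^2 + 3x + 1
the matrix is upper triangular; its diagonal is (0, 0, 0, 0)
for a triangular matrix the eigenvalues are the diagonal entries, with algebraic multiplicity their repetition count

λ = 0 (multiplicity 4)


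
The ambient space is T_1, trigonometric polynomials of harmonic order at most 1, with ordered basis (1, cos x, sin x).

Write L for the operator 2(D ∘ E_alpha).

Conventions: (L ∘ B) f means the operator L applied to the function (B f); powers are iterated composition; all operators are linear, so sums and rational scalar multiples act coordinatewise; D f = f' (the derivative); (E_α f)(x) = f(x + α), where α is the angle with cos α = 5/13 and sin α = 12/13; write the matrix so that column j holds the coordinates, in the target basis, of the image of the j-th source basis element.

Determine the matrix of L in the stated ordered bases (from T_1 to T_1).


the matrix is [[0, 0, 0]; [0, -24/13, 10/13]; [0, -10/13, -24/13]] (rows listed top to bottom)

image of 1: 0
image of cos x: -(24/13)cos x - (10/13)sin x
image of sin x: (10/13)cos x - (24/13)sin x
each image's coordinates form column j of the matrix


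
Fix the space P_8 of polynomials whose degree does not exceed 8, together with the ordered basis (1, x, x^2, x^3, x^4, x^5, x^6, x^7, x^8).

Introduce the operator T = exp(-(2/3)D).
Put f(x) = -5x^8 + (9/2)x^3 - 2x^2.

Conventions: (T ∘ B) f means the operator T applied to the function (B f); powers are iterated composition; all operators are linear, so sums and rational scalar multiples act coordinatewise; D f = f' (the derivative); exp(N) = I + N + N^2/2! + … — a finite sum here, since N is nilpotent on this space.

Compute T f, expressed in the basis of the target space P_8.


order-1 term: (80/3)x^7 - 9x^2 + (8/3)x
order-2 term: -(560/9)x^6 + 6x - 8/9
order-3 term: (2240/27)x^5 - 4/3
order-4 term: -(5600/81)x^4
order-5 term: (8960/243)x^3
order-6 term: -(8960/729)x^2
order-7 term: (5120/2187)x
order-8 term: -1280/6561
the series for exp(-(2/3)D) f terminates at order 8
exp(-(2/3)D) f = -5x^8 + (80/3)x^7 - (560/9)x^6 + (2240/27)x^5 - (5600/81)x^4 + (20107/486)x^3 - (16979/729)x^2 + (24074/2187)x - 15860/6561

the result is g(x) = -5x^8 + (80/3)x^7 - (560/9)x^6 + (2240/27)x^5 - (5600/81)x^4 + (20107/486)x^3 - (16979/729)x^2 + (24074/2187)x - 15860/6561


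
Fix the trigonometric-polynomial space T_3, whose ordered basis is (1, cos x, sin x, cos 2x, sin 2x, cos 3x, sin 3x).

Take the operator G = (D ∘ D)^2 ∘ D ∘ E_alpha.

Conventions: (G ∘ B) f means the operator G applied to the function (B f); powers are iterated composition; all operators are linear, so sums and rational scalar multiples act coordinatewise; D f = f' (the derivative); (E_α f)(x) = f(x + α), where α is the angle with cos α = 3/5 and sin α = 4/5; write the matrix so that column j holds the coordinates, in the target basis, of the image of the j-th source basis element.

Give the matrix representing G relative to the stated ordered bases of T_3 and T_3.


image of 1: 0
image of cos x: -(4/5)cos x - (3/5)sin x
image of sin x: (3/5)cos x - (4/5)sin x
image of cos 2x: -(768/25)cos 2x + (224/25)sin 2x
image of sin 2x: -(224/25)cos 2x - (768/25)sin 2x
image of cos 3x: -(10692/125)cos 3x + (28431/125)sin 3x
image of sin 3x: -(28431/125)cos 3x - (10692/125)sin 3x
each image's coordinates form column j of the matrix

the matrix is [[0, 0, 0, 0, 0, 0, 0]; [0, -4/5, 3/5, 0, 0, 0, 0]; [0, -3/5, -4/5, 0, 0, 0, 0]; [0, 0, 0, -768/25, -224/25, 0, 0]; [0, 0, 0, 224/25, -768/25, 0, 0]; [0, 0, 0, 0, 0, -10692/125, -28431/125]; [0, 0, 0, 0, 0, 28431/125, -10692/125]] (rows listed top to bottom)


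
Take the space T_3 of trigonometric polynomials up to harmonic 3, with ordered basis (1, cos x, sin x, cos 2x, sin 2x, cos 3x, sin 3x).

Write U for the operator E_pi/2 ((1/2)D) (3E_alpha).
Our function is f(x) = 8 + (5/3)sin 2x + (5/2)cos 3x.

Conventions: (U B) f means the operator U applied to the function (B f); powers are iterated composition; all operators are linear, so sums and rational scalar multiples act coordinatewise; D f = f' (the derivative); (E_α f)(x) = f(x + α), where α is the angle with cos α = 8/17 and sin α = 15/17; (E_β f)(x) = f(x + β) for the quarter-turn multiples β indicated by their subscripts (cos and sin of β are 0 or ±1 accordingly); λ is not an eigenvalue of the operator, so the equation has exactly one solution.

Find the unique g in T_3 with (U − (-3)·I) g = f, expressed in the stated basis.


write g with unknown coordinates in the stated basis and equate coefficients in (U − (-3)·I) g = f
solving from the highest basis element down gives g = 8/3 - (35/414)cos 2x + (5/18)sin 2x - (24190/15639)cos 3x - (2475/5213)sin 3x
check: U g = (35/138)cos 2x + (5/6)sin 2x + (74445/10426)cos 3x + (7425/5213)sin 3x
so U g − (-3)·g = 8 + (5/3)sin 2x + (5/2)cos 3x = f ✓

the image equals g(x) = 8/3 - (35/414)cos 2x + (5/18)sin 2x - (24190/15639)cos 3x - (2475/5213)sin 3x


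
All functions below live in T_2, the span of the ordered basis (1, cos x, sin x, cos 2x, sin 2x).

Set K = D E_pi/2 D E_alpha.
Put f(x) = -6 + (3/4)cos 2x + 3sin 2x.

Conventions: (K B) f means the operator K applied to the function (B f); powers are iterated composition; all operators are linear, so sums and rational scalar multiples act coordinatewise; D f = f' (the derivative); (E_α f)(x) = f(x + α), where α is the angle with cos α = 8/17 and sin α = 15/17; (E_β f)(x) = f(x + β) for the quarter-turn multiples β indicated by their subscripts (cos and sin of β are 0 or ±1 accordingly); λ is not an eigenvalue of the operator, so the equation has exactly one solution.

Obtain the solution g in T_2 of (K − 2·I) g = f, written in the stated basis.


the result is g(x) = 3 - (7593/16712)cos 2x - (1473/4178)sin 2x

write g with unknown coordinates in the stated basis and equate coefficients in (K − 2·I) g = f
solving from the highest basis element down gives g = 3 - (7593/16712)cos 2x - (1473/4178)sin 2x
check: K g = -(663/4178)cos 2x + (4794/2089)sin 2x
so K g − 2·g = -6 + (3/4)cos 2x + 3sin 2x = f ✓


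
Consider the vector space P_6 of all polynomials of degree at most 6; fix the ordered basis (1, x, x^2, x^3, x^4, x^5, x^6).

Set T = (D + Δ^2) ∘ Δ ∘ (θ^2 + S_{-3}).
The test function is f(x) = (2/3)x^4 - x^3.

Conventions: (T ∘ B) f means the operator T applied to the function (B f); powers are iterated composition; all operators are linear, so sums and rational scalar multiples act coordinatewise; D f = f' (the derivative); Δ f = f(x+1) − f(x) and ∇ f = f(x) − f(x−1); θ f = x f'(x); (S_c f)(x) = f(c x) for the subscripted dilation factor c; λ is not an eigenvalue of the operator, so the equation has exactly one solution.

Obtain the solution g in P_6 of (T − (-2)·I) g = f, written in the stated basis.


g(x) = (1/3)x^4 - (1/2)x^3 - 194x^2 - 609x + 11009/6

write g with unknown coordinates in the stated basis and equate coefficients in (T − (-2)·I) g = f
solving from the highest basis element down gives g = (1/3)x^4 - (1/2)x^3 - 194x^2 - 609x + 11009/6
check: T g = 388x^2 + 1218x - 11009/3
so T g − (-2)·g = (2/3)x^4 - x^3 = f ✓


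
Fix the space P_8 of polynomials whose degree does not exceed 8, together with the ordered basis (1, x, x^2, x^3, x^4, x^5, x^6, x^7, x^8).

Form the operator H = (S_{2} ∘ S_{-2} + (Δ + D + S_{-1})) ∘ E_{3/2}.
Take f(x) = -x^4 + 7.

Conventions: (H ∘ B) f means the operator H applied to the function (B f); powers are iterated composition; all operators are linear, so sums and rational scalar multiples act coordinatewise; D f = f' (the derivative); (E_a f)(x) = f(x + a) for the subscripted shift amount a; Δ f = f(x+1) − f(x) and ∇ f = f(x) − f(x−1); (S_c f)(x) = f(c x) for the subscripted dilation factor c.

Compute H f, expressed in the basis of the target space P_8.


E_{3/2} f = -x^4 - 6x^3 - (27/2)x^2 - (27/2)x + 31/16
S_{-2} E_{3/2} f = -16x^4 + 48x^3 - 54x^2 + 27x + 31/16
S_{2} S_{-2} E_{3/2} f = -256x^4 + 384x^3 - 216x^2 + 54x + 31/16
Δ E_{3/2} f = -4x^3 - 24x^2 - 49x - 34
D E_{3/2} f = -4x^3 - 18x^2 - 27x - 27/2
S_{-1} E_{3/2} f = -x^4 + 6x^3 - (27/2)x^2 + (27/2)x + 31/16
(Δ + D + S_{-1}) E_{3/2} f = -x^4 - 2x^3 - (111/2)x^2 - (125/2)x - 729/16
(S_{2} ∘ S_{-2} + (Δ + D + S_{-1})) E_{3/2} f = -257x^4 + 382x^3 - (543/2)x^2 - (17/2)x - 349/8

the image equals g(x) = -257x^4 + 382x^3 - (543/2)x^2 - (17/2)x - 349/8


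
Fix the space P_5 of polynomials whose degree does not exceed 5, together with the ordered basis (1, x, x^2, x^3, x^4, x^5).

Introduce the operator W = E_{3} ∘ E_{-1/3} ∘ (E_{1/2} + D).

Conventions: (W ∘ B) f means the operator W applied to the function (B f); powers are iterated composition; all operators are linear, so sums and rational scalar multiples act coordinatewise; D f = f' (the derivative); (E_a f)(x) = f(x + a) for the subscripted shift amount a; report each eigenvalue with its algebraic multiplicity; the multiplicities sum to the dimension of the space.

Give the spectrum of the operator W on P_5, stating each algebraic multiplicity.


image of 1: 1
image of x: x + 25/6
image of x^2: x^2 + (25/3)x + 553/36
image of x^3: x^3 + (25/2)x^2 + (553/12)x + 11467/216
image of x^4: x^4 + (50/3)x^3 + (553/6)x^2 + (11467/54)x + 228625/1296
image of x^5: x^5 + (125/6)x^4 + (2765/18)x^3 + (57335/108)x^2 + (1143125/1296)x + 4442179/7776
the matrix is upper triangular; its diagonal is (1, 1, 1, 1, 1, 1)
for a triangular matrix the eigenvalues are the diagonal entries, with algebraic multiplicity their repetition count

λ = 1 (multiplicity 6)


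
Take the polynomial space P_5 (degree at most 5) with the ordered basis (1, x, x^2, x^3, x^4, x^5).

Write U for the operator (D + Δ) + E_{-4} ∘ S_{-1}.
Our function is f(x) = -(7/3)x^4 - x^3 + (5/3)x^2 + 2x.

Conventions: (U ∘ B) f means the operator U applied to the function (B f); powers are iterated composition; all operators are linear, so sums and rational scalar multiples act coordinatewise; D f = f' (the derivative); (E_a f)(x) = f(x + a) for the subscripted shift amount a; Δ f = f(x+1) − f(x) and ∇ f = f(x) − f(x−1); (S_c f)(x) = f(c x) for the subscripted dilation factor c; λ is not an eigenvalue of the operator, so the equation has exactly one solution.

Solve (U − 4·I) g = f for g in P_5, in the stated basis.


write g with unknown coordinates in the stated basis and equate coefficients in (U − 4·I) g = f
solving from the highest basis element down gives g = (7/9)x^4 - (47/45)x^3 + (883/45)x^2 - (10327/225)x + 42793/675
check: U g = (7/9)x^4 - (233/45)x^3 + (3607/45)x^2 - (40858/225)x + 171172/675
so U g − 4·g = -(7/3)x^4 - x^3 + (5/3)x^2 + 2x = f ✓

the result is g(x) = (7/9)x^4 - (47/45)x^3 + (883/45)x^2 - (10327/225)x + 42793/675


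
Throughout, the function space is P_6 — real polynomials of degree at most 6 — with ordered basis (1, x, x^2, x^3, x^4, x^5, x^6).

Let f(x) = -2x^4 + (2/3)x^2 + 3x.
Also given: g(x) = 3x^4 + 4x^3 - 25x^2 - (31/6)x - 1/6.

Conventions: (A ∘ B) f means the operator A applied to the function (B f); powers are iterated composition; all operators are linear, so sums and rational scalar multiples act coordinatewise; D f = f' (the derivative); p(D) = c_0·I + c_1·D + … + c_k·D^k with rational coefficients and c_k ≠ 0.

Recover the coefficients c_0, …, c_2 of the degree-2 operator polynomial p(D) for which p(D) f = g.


D^0 f = -2x^4 + (2/3)x^2 + 3x
D^1 f = -8x^3 + (4/3)x + 3
D^2 f = -24x^2 + 4/3
matching coefficients of g against c_0 f + c_1 Df + … from the top degree down determines the c_i
solution: c_0 = -3/2, c_1 = -1/2, c_2 = 1

c_0 = -3/2, c_1 = -1/2, c_2 = 1


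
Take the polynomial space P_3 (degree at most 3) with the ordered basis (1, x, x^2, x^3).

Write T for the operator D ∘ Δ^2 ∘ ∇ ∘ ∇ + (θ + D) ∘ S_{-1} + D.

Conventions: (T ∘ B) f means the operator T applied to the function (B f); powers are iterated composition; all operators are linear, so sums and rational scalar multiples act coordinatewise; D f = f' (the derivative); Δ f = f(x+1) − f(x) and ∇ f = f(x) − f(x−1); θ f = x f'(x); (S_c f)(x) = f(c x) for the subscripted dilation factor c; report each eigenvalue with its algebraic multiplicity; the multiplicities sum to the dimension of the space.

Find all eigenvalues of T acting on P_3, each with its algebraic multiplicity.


λ = -3 (multiplicity 1), λ = -1 (multiplicity 1), λ = 0 (multiplicity 1), λ = 2 (multiplicity 1)

image of 1: 0
image of x: -x
image of x^2: 2x^2 + 4x
image of x^3: -3x^3
the matrix is upper triangular; its diagonal is (0, -1, 2, -3)
for a triangular matrix the eigenvalues are the diagonal entries, with algebraic multiplicity their repetition count


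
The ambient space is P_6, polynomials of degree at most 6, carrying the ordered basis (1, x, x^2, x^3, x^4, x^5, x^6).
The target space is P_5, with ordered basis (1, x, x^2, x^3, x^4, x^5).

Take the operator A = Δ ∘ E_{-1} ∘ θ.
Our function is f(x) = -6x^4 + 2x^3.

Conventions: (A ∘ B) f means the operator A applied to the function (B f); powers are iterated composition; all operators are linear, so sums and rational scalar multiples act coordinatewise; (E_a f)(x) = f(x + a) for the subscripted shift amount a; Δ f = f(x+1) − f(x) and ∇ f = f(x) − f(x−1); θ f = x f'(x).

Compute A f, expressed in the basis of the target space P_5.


θ f = -24x^4 + 6x^3
E_{-1} θ f = -24x^4 + 102x^3 - 162x^2 + 114x - 30
Δ (E_{-1} ∘ θ) f = -96x^3 + 162x^2 - 114x + 30

the image equals g(x) = -96x^3 + 162x^2 - 114x + 30


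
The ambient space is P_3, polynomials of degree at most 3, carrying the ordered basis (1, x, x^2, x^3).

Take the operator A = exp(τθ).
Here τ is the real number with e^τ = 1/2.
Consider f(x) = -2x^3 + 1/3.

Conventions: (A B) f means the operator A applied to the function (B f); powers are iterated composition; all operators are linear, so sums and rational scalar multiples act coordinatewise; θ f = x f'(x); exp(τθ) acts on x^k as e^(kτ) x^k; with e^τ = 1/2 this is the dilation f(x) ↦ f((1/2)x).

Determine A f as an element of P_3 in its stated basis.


exp(τθ) x^k = e^(kτ) x^k; with e^τ = 1/2 this sends x^k to (1/2)^k x^k
x^3 ↦ 1/8 x^3
applying this coordinatewise to f: exp(τθ) f = -(1/4)x^3 + 1/3

the result is g(x) = -(1/4)x^3 + 1/3


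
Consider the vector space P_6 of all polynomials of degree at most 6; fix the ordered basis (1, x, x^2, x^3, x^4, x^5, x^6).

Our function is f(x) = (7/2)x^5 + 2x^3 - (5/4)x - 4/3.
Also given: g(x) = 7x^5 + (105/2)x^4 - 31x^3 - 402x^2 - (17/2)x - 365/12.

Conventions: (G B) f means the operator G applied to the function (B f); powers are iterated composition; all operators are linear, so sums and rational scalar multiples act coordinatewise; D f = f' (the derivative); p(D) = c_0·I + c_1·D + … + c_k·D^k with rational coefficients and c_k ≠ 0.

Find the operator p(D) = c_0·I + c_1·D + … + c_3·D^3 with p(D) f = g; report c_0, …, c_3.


D^0 f = (7/2)x^5 + 2x^3 - (5/4)x - 4/3
D^1 f = (35/2)x^4 + 6x^2 - 5/4
D^2 f = 70x^3 + 12x
D^3 f = 210x^2 + 12
matching coefficients of g against c_0 f + c_1 Df + … from the top degree down determines the c_i
solution: c_0 = 2, c_1 = 3, c_2 = -1/2, c_3 = -2

p(D) = 2·I + 3·D − (1/2)·D^2 − 2·D^3, i.e. c_0 = 2, c_1 = 3, c_2 = -1/2, c_3 = -2


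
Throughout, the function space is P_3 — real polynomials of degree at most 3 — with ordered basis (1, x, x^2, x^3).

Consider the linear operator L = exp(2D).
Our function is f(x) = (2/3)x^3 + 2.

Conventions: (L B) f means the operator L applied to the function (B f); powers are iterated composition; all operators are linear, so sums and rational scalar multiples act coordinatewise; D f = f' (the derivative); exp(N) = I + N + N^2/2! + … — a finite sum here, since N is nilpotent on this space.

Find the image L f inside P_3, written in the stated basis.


g(x) = (2/3)x^3 + 4x^2 + 8x + 22/3

order-1 term: 4x^2
order-2 term: 8x
order-3 term: 16/3
the series for exp(2D) f terminates at order 3
exp(2D) f = (2/3)x^3 + 4x^2 + 8x + 22/3


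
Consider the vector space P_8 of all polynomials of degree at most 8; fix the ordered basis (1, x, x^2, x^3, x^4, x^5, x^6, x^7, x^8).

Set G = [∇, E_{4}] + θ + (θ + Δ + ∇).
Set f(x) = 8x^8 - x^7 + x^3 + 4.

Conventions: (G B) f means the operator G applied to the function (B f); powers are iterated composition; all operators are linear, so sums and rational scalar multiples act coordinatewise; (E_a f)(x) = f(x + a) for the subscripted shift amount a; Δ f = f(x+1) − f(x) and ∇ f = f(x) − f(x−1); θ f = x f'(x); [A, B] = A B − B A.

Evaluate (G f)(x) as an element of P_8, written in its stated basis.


g(x) = 128x^8 + 114x^7 - 14x^6 + 896x^5 - 70x^4 + 902x^3 - 36x^2 + 128x

E_{4} f = 8x^8 + 255x^7 + 3556x^6 + 28336x^5 + 141120x^4 + 449793x^3 + 896012x^2 + 1019952x + 507972
∇ E_{4} f = 64x^7 + 1561x^6 + 16429x^5 + 96705x^4 + 343763x^3 + 737810x^2 + 885060x + 457640
∇ f = 64x^7 - 231x^6 + 469x^5 - 595x^4 + 483x^3 - 242x^2 + 68x - 8
E_{4} ∇ f = 64x^7 + 1561x^6 + 16429x^5 + 96705x^4 + 343763x^3 + 737810x^2 + 885060x + 457640
[∇, E_{4}] f = 0
θ f = 64x^8 - 7x^7 + 3x^3
θ f = 64x^8 - 7x^7 + 3x^3
Δ f = 64x^7 + 217x^6 + 427x^5 + 525x^4 + 413x^3 + 206x^2 + 60x + 8
∇ f = 64x^7 - 231x^6 + 469x^5 - 595x^4 + 483x^3 - 242x^2 + 68x - 8
(θ + Δ + ∇) f = 64x^8 + 121x^7 - 14x^6 + 896x^5 - 70x^4 + 899x^3 - 36x^2 + 128x
([∇, E_{4}] + θ + (θ + Δ + ∇)) f = 128x^8 + 114x^7 - 14x^6 + 896x^5 - 70x^4 + 902x^3 - 36x^2 + 128x


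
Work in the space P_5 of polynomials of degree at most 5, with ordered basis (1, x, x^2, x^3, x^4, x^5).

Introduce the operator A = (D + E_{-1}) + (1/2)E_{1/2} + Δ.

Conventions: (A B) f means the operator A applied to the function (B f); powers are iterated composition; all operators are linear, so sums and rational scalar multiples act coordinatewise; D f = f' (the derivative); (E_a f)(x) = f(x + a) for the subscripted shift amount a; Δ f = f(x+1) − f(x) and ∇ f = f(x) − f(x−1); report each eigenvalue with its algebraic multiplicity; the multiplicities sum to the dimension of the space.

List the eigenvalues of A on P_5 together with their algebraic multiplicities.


image of 1: 3/2
image of x: (3/2)x + 5/4
image of x^2: (3/2)x^2 + (5/2)x + 17/8
image of x^3: (3/2)x^3 + (15/4)x^2 + (51/8)x + 1/16
image of x^4: (3/2)x^4 + 5x^3 + (51/4)x^2 + (1/4)x + 65/32
image of x^5: (3/2)x^5 + (25/4)x^4 + (85/4)x^3 + (5/8)x^2 + (325/32)x + 1/64
the matrix is upper triangular; its diagonal is (3/2, 3/2, 3/2, 3/2, 3/2, 3/2)
for a triangular matrix the eigenvalues are the diagonal entries, with algebraic multiplicity their repetition count

λ = 3/2 (multiplicity 6)


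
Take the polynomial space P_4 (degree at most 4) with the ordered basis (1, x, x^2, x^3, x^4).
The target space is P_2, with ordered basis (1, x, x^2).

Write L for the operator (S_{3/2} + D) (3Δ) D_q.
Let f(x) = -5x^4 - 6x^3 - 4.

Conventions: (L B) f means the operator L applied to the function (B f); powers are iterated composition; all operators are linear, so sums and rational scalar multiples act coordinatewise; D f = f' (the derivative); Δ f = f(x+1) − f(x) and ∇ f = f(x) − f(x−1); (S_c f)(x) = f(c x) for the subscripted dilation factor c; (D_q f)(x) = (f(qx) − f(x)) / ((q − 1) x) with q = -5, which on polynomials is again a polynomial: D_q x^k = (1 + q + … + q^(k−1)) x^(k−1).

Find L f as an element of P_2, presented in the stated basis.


D_q f = 520x^3 - 126x^2
Δ D_q f = 1560x^2 + 1308x + 394
(3Δ) D_q f = 4680x^2 + 3924x + 1182
S_{3/2} (3Δ) D_q f = 10530x^2 + 5886x + 1182
D (3Δ) D_q f = 9360x + 3924
(S_{3/2} + D) (3Δ) D_q f = 10530x^2 + 15246x + 5106

the image equals g(x) = 10530x^2 + 15246x + 5106


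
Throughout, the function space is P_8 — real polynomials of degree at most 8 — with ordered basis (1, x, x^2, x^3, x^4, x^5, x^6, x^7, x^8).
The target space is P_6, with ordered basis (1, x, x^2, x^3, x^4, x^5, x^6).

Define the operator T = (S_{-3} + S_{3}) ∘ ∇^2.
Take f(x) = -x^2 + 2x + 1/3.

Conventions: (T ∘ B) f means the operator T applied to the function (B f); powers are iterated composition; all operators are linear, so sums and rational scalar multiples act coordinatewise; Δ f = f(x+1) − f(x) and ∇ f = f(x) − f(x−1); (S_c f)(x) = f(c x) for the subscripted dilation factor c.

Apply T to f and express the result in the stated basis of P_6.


the image equals g(x) = -4

∇ f = -2x + 3
∇ ∇ f = -2
S_{-3} ∇^2 f = -2
S_{3} ∇^2 f = -2
(S_{-3} + S_{3}) ∇^2 f = -4


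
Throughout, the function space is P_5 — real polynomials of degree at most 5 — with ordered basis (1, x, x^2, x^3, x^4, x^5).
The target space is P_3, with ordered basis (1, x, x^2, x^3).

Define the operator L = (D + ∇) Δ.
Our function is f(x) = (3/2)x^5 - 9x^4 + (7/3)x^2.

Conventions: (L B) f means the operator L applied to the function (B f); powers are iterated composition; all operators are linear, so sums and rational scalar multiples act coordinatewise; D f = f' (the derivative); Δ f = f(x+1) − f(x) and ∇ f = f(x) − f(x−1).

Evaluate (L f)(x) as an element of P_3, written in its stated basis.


Δ f = (15/2)x^4 - 21x^3 - 39x^2 - (143/6)x - 31/6
D Δ f = 30x^3 - 63x^2 - 78x - 143/6
∇ Δ f = 30x^3 - 108x^2 + 15x - 40/3
(D + ∇) Δ f = 60x^3 - 171x^2 - 63x - 223/6

the result is g(x) = 60x^3 - 171x^2 - 63x - 223/6


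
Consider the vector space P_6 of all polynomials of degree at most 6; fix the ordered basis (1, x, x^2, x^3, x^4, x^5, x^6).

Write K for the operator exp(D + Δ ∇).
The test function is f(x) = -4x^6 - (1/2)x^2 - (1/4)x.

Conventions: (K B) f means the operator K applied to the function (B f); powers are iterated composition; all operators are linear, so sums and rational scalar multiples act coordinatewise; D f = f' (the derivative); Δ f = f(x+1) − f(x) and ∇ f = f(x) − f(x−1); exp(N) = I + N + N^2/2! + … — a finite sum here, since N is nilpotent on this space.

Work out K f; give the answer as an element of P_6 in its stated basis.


order-1 term: -24x^5 - 120x^4 - 120x^2 - x - 37/4
order-2 term: -60x^4 - 480x^3 - 720x^2 - 240x - 481/2
order-3 term: -80x^3 - 720x^2 - 1440x - 600
order-4 term: -60x^2 - 480x - 720
order-5 term: -24x - 120
order-6 term: -4
the series for exp(D + Δ ∇) f terminates at order 6
exp(D + Δ ∇) f = -4x^6 - 24x^5 - 180x^4 - 560x^3 - (3241/2)x^2 - (8741/4)x - 6775/4

g(x) = -4x^6 - 24x^5 - 180x^4 - 560x^3 - (3241/2)x^2 - (8741/4)x - 6775/4


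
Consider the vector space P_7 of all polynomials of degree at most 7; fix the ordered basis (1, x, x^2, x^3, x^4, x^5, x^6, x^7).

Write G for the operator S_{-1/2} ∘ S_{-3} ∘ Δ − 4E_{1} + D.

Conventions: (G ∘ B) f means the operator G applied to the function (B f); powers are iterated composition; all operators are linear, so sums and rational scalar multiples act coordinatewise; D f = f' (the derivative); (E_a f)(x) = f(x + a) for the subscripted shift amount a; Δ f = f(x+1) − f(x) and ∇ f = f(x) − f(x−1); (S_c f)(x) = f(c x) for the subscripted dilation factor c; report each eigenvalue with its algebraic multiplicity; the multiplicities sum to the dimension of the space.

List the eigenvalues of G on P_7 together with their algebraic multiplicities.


λ = -4 (multiplicity 8)

image of 1: -4
image of x: -4x - 2
image of x^2: -4x^2 - 3x - 3
image of x^3: -4x^3 - (9/4)x^2 - (15/2)x - 3
image of x^4: -4x^4 + (3/2)x^3 - (21/2)x^2 - 10x - 3
image of x^5: -4x^5 + (165/16)x^4 - (25/4)x^3 - (35/2)x^2 - (25/2)x - 3
image of x^6: -4x^6 + (441/16)x^5 + (255/16)x^4 - (25/2)x^3 - (105/4)x^2 - 15x - 3
image of x^7: -4x^7 + (3759/64)x^6 + (2415/32)x^5 + (595/16)x^4 - (175/8)x^3 - (147/4)x^2 - (35/2)x - 3
the matrix is upper triangular; its diagonal is (-4, -4, -4, -4, -4, -4, -4, -4)
for a triangular matrix the eigenvalues are the diagonal entries, with algebraic multiplicity their repetition count


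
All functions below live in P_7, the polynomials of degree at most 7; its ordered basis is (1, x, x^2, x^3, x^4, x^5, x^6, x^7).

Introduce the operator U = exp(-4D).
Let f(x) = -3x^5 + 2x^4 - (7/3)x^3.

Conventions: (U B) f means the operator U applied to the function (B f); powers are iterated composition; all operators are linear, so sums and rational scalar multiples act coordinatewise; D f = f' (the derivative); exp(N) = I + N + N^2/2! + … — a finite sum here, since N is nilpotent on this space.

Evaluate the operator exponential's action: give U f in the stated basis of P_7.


order-1 term: 60x^4 - 32x^3 + 28x^2
order-2 term: -480x^3 + 192x^2 - 112x
order-3 term: 1920x^2 - 512x + 448/3
order-4 term: -3840x + 512
order-5 term: 3072
the series for exp(-4D) f terminates at order 5
exp(-4D) f = -3x^5 + 62x^4 - (1543/3)x^3 + 2140x^2 - 4464x + 11200/3

the image equals g(x) = -3x^5 + 62x^4 - (1543/3)x^3 + 2140x^2 - 4464x + 11200/3


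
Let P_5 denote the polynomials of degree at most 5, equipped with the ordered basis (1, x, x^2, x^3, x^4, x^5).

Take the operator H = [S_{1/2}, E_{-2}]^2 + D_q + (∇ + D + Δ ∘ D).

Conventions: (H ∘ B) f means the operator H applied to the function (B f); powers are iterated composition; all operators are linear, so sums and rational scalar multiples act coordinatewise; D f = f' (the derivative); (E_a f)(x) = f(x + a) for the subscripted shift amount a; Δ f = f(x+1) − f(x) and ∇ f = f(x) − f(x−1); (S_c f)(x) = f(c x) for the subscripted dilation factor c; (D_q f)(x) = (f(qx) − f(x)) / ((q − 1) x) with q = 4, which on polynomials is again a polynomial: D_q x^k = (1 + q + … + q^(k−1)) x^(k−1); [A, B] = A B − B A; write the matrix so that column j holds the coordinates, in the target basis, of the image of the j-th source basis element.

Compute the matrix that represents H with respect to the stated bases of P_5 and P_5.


image of 1: 0
image of x: 3
image of x^2: 9x + 2
image of x^3: 27x^2 + (15/4)x - 11/4
image of x^4: 93x^3 + (51/8)x^2 + (37/4)x + 34
image of x^5: 351x^4 + (325/32)x^3 + (1145/32)x^2 + (215/4)x - 1839/16
each image's coordinates form column j of the matrix

the matrix is [[0, 3, 2, -11/4, 34, -1839/16]; [0, 0, 9, 15/4, 37/4, 215/4]; [0, 0, 0, 27, 51/8, 1145/32]; [0, 0, 0, 0, 93, 325/32]; [0, 0, 0, 0, 0, 351]; [0, 0, 0, 0, 0, 0]] (rows listed top to bottom)


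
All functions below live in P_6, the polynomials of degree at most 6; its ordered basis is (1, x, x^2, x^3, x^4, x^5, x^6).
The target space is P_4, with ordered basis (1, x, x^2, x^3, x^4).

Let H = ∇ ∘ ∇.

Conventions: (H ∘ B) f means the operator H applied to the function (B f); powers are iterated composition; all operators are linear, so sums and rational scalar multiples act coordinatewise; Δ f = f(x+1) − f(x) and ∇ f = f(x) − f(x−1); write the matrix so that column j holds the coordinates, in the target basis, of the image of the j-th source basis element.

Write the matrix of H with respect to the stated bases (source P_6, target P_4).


image of 1: 0
image of x: 0
image of x^2: 2
image of x^3: 6x - 6
image of x^4: 12x^2 - 24x + 14
image of x^5: 20x^3 - 60x^2 + 70x - 30
image of x^6: 30x^4 - 120x^3 + 210x^2 - 180x + 62
each image's coordinates form column j of the matrix

the matrix is [[0, 0, 2, -6, 14, -30, 62]; [0, 0, 0, 6, -24, 70, -180]; [0, 0, 0, 0, 12, -60, 210]; [0, 0, 0, 0, 0, 20, -120]; [0, 0, 0, 0, 0, 0, 30]] (rows listed top to bottom)


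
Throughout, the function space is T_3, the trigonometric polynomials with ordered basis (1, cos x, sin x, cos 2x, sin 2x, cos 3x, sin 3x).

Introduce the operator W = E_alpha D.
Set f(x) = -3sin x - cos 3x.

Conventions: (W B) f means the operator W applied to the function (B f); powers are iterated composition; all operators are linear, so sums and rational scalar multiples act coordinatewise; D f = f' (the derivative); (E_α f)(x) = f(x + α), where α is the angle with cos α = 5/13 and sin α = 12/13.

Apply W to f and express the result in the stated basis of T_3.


the image equals g(x) = -(15/13)cos x + (36/13)sin x - (2484/2197)cos 3x - (6105/2197)sin 3x

D f = -3cos x + 3sin 3x
E_alpha D f = -(15/13)cos x + (36/13)sin x - (2484/2197)cos 3x - (6105/2197)sin 3x
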